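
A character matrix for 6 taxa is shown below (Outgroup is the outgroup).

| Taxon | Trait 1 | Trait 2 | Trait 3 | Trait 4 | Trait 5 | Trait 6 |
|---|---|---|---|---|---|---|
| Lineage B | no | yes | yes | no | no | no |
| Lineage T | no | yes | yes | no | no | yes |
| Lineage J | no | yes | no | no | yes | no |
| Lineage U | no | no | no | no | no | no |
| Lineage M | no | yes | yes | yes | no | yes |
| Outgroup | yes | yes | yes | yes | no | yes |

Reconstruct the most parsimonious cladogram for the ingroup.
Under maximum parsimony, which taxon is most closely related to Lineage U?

Character polarity is set by the outgroup: the derived state is whichever differs from the outgroup's state, so for Trait 1, Trait 2, Trait 3, Trait 4, Trait 6 the derived state is 'no', and for the remaining characters it is 'yes'.
All ingroup taxa share the derived state 'no' for Trait 1; it defines the ingroup but does not resolve relationships within it.
Trait 2 (derived state 'no') is unique to Lineage U (autapomorphy; uninformative for grouping).
Trait 3: derived state 'no' in Lineage J and Lineage U only — synapomorphy for {Lineage J, Lineage U}.
Trait 4 (derived state 'no') is shared by Lineage B, Lineage J, Lineage T, and Lineage U — a synapomorphy uniting that clade.
Trait 5: derived state 'yes' in Lineage J only — an autapomorphy, so it tells us nothing about relationships among taxa.
Trait 6 (derived state 'no') is shared by Lineage B, Lineage J, and Lineage U — a synapomorphy uniting that clade.
Most parsimonious ingroup topology: (((Lineage B,(Lineage J,Lineage U)),Lineage T),Lineage M).
Lineage U and Lineage J form a cherry on this tree, so they are sister taxa.

Lineage J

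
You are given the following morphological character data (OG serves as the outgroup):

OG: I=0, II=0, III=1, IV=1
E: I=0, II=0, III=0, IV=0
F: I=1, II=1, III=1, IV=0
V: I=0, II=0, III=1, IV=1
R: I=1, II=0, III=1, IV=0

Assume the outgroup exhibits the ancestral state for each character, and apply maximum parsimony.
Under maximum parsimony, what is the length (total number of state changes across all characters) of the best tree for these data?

4

Character polarity is set by the outgroup: the derived state is whichever differs from the outgroup's state, so for III, IV the derived state is '0', and for the remaining characters it is '1'.
I (derived state '1') is shared by F and R — a synapomorphy uniting that clade.
II: derived state '1' in F only — an autapomorphy, so it tells us nothing about relationships among taxa.
III: derived state '0' in E only — an autapomorphy, so it tells us nothing about relationships among taxa.
IV: derived state '0' in E, F, and R only — synapomorphy for {E, F, R}.
Most parsimonious ingroup topology: ((E,(F,R)),V).
Changes per character on this tree: I: 1; II: 1; III: 1; IV: 1.
Total = 4.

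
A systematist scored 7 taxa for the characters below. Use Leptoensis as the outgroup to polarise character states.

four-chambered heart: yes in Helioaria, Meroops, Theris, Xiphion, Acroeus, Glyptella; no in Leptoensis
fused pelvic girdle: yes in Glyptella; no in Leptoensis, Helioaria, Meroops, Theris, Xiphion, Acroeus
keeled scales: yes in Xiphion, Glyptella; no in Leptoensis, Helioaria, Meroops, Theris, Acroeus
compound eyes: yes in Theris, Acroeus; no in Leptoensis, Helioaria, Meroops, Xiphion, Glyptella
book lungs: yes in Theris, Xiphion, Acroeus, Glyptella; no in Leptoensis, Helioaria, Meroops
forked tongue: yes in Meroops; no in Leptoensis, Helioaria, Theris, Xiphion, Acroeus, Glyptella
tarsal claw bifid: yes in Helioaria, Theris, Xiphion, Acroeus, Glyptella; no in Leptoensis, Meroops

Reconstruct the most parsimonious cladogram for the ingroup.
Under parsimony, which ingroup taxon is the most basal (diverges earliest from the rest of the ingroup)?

Meroops

The outgroup has state 'no' for every character, so 'yes' is the derived state throughout.
All ingroup taxa share the derived state 'yes' for four-chambered heart; it defines the ingroup but does not resolve relationships within it.
fused pelvic girdle (derived state 'yes') is unique to Glyptella (autapomorphy; uninformative for grouping).
Only Glyptella and Xiphion show the derived state 'yes' for keeled scales, supporting them as a clade.
compound eyes: derived state 'yes' in Acroeus and Theris only — synapomorphy for {Acroeus, Theris}.
book lungs: derived state 'yes' in Acroeus, Glyptella, Theris, and Xiphion only — synapomorphy for {Acroeus, Glyptella, Theris, Xiphion}.
forked tongue (derived state 'yes') is unique to Meroops (autapomorphy; uninformative for grouping).
tarsal claw bifid (derived state 'yes') is shared by Acroeus, Glyptella, Helioaria, Theris, and Xiphion — a synapomorphy uniting that clade.
Most parsimonious ingroup topology: ((Helioaria,((Theris,Acroeus),(Xiphion,Glyptella))),Meroops).
Meroops is sister to the clade containing all other ingroup taxa, so it is the earliest-diverging (most basal) ingroup lineage.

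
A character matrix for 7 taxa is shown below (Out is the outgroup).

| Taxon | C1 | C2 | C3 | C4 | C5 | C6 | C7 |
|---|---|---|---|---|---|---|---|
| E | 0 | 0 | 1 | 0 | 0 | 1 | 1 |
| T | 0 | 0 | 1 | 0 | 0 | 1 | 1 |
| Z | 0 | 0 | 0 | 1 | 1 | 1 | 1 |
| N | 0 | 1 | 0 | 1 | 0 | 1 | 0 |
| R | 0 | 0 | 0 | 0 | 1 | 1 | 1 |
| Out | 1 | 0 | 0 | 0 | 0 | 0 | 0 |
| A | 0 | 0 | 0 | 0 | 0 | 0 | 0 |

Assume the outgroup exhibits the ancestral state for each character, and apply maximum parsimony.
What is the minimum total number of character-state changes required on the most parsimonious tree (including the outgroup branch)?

Character polarity is set by the outgroup: the derived state is whichever differs from the outgroup's state, so for C1 the derived state is '0', and for the remaining characters it is '1'.
All ingroup taxa share the derived state '0' for C1; it defines the ingroup but does not resolve relationships within it.
C2 (derived state '1') is unique to N (autapomorphy; uninformative for grouping).
C3: derived state '1' in E and T only — synapomorphy for {E, T}.
C4 groups N and Z, which is incompatible with the clades supported by the remaining characters; treating it as convergent (homoplasy) costs fewer steps than any alternative tree.
C5: derived state '1' in R and Z only — synapomorphy for {R, Z}.
C6: derived state '1' in E, N, R, T, and Z only — synapomorphy for {E, N, R, T, Z}.
C7 (derived state '1') is shared by E, R, T, and Z — a synapomorphy uniting that clade.
Most parsimonious ingroup topology: ((((Z,R),(E,T)),N),A).
Changes per character on this tree: C1: 1; C2: 1; C3: 1; C4: 2; C5: 1; C6: 1; C7: 1.
Total = 8.

8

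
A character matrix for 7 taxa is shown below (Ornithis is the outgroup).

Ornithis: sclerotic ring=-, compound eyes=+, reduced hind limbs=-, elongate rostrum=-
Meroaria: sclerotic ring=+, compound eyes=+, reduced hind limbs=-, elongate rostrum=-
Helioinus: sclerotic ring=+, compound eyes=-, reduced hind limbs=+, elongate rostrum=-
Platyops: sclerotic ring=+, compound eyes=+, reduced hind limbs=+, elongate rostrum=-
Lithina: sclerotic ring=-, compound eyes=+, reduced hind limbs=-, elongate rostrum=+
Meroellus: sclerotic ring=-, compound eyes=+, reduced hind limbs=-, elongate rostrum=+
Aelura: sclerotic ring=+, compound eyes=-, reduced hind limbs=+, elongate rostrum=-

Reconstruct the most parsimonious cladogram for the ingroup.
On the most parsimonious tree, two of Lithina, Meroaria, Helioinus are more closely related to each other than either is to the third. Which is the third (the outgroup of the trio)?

Lithina

Character polarity is set by the outgroup: the derived state is whichever differs from the outgroup's state, so for compound eyes the derived state is '-', and for the remaining characters it is '+'.
sclerotic ring: derived state '+' in Aelura, Helioinus, Meroaria, and Platyops only — synapomorphy for {Aelura, Helioinus, Meroaria, Platyops}.
compound eyes: derived state '-' in Aelura and Helioinus only — synapomorphy for {Aelura, Helioinus}.
Only Aelura, Helioinus, and Platyops show the derived state '+' for reduced hind limbs, supporting them as a clade.
elongate rostrum (derived state '+') is shared by Lithina and Meroellus — a synapomorphy uniting that clade.
Most parsimonious ingroup topology: ((Meroaria,((Helioinus,Aelura),Platyops)),(Lithina,Meroellus)).
Helioinus and Meroaria share a more recent common ancestor with each other than either does with Lithina, so Lithina is the least closely related of the three.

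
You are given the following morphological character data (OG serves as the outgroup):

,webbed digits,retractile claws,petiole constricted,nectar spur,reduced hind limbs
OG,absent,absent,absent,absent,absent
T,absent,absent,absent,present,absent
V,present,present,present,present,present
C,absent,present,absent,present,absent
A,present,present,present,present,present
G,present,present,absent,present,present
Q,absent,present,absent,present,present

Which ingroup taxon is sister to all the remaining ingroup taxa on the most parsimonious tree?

T

The outgroup has state 'absent' for every character, so 'present' is the derived state throughout.
Only A, G, and V show the derived state 'present' for webbed digits, supporting them as a clade.
retractile claws (derived state 'present') is shared by A, C, G, Q, and V — a synapomorphy uniting that clade.
petiole constricted (derived state 'present') is shared by A and V — a synapomorphy uniting that clade.
All ingroup taxa share the derived state 'present' for nectar spur; it defines the ingroup but does not resolve relationships within it.
Only A, G, Q, and V show the derived state 'present' for reduced hind limbs, supporting them as a clade.
Most parsimonious ingroup topology: (T,((((V,A),G),Q),C)).
T is sister to the clade containing all other ingroup taxa, so it is the earliest-diverging (most basal) ingroup lineage.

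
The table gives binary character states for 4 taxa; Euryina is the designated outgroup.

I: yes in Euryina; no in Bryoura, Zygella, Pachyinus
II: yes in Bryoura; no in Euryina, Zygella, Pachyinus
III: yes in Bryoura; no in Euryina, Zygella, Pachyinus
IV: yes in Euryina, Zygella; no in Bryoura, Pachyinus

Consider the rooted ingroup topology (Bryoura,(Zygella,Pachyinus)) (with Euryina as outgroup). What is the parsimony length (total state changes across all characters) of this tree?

Map each character onto (Bryoura,(Zygella,Pachyinus)) (rooted by Euryina) and count the minimum state changes it requires (Fitch parsimony):
I: 1; II: 1; III: 1; IV: 2.
Total tree length = 5.

5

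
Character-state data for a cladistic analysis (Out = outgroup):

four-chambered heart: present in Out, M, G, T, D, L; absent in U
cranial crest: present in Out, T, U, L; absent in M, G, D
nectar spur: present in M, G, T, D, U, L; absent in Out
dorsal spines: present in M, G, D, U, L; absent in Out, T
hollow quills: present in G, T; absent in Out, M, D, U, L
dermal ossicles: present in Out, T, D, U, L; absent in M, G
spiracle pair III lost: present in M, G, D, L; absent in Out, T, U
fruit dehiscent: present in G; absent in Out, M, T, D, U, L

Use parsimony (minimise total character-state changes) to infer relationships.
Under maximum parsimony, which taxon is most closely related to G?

M

Character polarity is set by the outgroup: the derived state is whichever differs from the outgroup's state, so for four-chambered heart, cranial crest, dermal ossicles the derived state is 'absent', and for the remaining characters it is 'present'.
four-chambered heart (derived state 'absent') is unique to U (autapomorphy; uninformative for grouping).
cranial crest (derived state 'absent') is shared by D, G, and M — a synapomorphy uniting that clade.
All ingroup taxa share the derived state 'present' for nectar spur; it defines the ingroup but does not resolve relationships within it.
dorsal spines (derived state 'present') is shared by D, G, L, M, and U — a synapomorphy uniting that clade.
hollow quills groups G and T, which is incompatible with the clades supported by the remaining characters; treating it as convergent (homoplasy) costs fewer steps than any alternative tree.
dermal ossicles: derived state 'absent' in G and M only — synapomorphy for {G, M}.
spiracle pair III lost (derived state 'present') is shared by D, G, L, and M — a synapomorphy uniting that clade.
fruit dehiscent (derived state 'present') is unique to G (autapomorphy; uninformative for grouping).
Most parsimonious ingroup topology: (((((M,G),D),L),U),T).
G and M form a cherry on this tree, so they are sister taxa.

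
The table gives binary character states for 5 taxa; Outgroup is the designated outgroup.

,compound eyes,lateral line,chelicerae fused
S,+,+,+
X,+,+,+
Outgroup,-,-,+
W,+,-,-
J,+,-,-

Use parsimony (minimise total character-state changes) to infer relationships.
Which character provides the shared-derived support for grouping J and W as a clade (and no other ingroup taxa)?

chelicerae fused

Character polarity is set by the outgroup: the derived state is whichever differs from the outgroup's state, so for chelicerae fused the derived state is '-', and for the remaining characters it is '+'.
compound eyes (derived state '+') is shared by all ingroup taxa — unites the whole ingroup.
Only S and X show the derived state '+' for lateral line, supporting them as a clade.
Only J and W show the derived state '-' for chelicerae fused, supporting them as a clade.
Most parsimonious ingroup topology: ((S,X),(J,W)).
The clade {J, W} is supported by chelicerae fused: its derived state '-' occurs in exactly those taxa and in no other taxon (including the outgroup).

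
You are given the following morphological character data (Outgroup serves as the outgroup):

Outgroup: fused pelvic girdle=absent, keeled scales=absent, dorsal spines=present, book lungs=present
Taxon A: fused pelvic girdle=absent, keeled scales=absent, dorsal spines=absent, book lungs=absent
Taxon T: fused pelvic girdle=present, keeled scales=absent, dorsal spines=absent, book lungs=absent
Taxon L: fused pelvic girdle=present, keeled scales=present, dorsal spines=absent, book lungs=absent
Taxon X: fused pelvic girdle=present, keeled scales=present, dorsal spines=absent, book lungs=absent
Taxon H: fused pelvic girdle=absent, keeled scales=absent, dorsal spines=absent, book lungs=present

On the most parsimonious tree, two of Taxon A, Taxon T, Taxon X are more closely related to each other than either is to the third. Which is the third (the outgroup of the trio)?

Taxon A

Character polarity is set by the outgroup: the derived state is whichever differs from the outgroup's state, so for dorsal spines, book lungs the derived state is 'absent', and for the remaining characters it is 'present'.
Only Taxon L, Taxon T, and Taxon X show the derived state 'present' for fused pelvic girdle, supporting them as a clade.
keeled scales (derived state 'present') is shared by Taxon L and Taxon X — a synapomorphy uniting that clade.
dorsal spines (derived state 'absent') is shared by all ingroup taxa — unites the whole ingroup.
Only Taxon A, Taxon L, Taxon T, and Taxon X show the derived state 'absent' for book lungs, supporting them as a clade.
Most parsimonious ingroup topology: ((Taxon A,(Taxon T,(Taxon L,Taxon X))),Taxon H).
Taxon T and Taxon X share a more recent common ancestor with each other than either does with Taxon A, so Taxon A is the least closely related of the three.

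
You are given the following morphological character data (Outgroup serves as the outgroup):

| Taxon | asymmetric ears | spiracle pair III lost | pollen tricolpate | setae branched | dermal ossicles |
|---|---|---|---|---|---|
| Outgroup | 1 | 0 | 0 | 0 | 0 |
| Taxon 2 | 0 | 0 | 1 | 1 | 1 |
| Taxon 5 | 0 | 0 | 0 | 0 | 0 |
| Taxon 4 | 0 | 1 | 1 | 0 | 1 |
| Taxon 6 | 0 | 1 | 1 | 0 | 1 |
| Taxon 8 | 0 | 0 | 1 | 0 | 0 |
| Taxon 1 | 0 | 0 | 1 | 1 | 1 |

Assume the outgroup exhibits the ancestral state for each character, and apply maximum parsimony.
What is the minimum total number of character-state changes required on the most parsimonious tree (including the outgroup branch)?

Character polarity is set by the outgroup: the derived state is whichever differs from the outgroup's state, so for asymmetric ears the derived state is '0', and for the remaining characters it is '1'.
asymmetric ears (derived state '0') is shared by all ingroup taxa — unites the whole ingroup.
spiracle pair III lost (derived state '1') is shared by Taxon 4 and Taxon 6 — a synapomorphy uniting that clade.
Only Taxon 1, Taxon 2, Taxon 4, Taxon 6, and Taxon 8 show the derived state '1' for pollen tricolpate, supporting them as a clade.
Only Taxon 1 and Taxon 2 show the derived state '1' for setae branched, supporting them as a clade.
dermal ossicles (derived state '1') is shared by Taxon 1, Taxon 2, Taxon 4, and Taxon 6 — a synapomorphy uniting that clade.
Most parsimonious ingroup topology: ((((Taxon 2,Taxon 1),(Taxon 4,Taxon 6)),Taxon 8),Taxon 5).
Changes per character on this tree: asymmetric ears: 1; spiracle pair III lost: 1; pollen tricolpate: 1; setae branched: 1; dermal ossicles: 1.
Total = 5.

5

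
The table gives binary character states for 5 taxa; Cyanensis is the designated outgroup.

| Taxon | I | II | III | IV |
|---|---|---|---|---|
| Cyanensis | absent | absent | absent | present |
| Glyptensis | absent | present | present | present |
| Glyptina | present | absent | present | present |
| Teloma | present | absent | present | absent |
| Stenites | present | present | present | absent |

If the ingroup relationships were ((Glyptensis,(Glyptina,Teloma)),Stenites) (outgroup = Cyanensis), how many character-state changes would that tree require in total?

7

Map each character onto ((Glyptensis,(Glyptina,Teloma)),Stenites) (rooted by Cyanensis) and count the minimum state changes it requires (Fitch parsimony):
I: 2; II: 2; III: 1; IV: 2.
Total tree length = 7.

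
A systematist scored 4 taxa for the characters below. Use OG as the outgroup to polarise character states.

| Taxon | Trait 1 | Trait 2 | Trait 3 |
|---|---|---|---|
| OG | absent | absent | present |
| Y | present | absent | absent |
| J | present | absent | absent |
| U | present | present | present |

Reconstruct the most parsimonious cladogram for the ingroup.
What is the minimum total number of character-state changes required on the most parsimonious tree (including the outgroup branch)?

Character polarity is set by the outgroup: the derived state is whichever differs from the outgroup's state, so for Trait 3 the derived state is 'absent', and for the remaining characters it is 'present'.
All ingroup taxa share the derived state 'present' for Trait 1; it defines the ingroup but does not resolve relationships within it.
Trait 2: derived state 'present' in U only — an autapomorphy, so it tells us nothing about relationships among taxa.
Only J and Y show the derived state 'absent' for Trait 3, supporting them as a clade.
Most parsimonious ingroup topology: ((Y,J),U).
Changes per character on this tree: Trait 1: 1; Trait 2: 1; Trait 3: 1.
Total = 3.

3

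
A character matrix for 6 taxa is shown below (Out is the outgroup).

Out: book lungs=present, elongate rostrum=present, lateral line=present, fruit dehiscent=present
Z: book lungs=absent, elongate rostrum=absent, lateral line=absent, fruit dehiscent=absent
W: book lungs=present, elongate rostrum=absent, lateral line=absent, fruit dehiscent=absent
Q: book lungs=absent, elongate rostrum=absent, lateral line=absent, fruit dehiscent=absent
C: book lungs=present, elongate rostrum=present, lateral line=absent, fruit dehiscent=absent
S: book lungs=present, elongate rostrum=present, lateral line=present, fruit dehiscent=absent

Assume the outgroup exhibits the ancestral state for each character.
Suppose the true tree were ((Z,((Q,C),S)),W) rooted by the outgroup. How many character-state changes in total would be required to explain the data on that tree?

8

Map each character onto ((Z,((Q,C),S)),W) (rooted by Out) and count the minimum state changes it requires (Fitch parsimony):
book lungs: 2; elongate rostrum: 3; lateral line: 2; fruit dehiscent: 1.
Total tree length = 8.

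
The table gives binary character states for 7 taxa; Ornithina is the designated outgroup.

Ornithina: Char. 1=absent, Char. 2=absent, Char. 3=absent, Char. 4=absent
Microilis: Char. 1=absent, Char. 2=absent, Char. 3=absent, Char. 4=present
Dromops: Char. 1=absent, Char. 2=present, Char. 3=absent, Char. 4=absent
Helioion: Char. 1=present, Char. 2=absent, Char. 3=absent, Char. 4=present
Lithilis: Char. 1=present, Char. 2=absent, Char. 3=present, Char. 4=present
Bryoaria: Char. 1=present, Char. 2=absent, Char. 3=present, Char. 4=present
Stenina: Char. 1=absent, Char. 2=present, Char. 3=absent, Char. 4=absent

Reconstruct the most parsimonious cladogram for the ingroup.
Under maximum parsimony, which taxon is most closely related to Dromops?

The outgroup has state 'absent' for every character, so 'present' is the derived state throughout.
Only Bryoaria, Helioion, and Lithilis show the derived state 'present' for Char. 1, supporting them as a clade.
Only Dromops and Stenina show the derived state 'present' for Char. 2, supporting them as a clade.
Only Bryoaria and Lithilis show the derived state 'present' for Char. 3, supporting them as a clade.
Char. 4 (derived state 'present') is shared by Bryoaria, Helioion, Lithilis, and Microilis — a synapomorphy uniting that clade.
Most parsimonious ingroup topology: ((Microilis,(Helioion,(Lithilis,Bryoaria))),(Dromops,Stenina)).
Dromops and Stenina form a cherry on this tree, so they are sister taxa.

Stenina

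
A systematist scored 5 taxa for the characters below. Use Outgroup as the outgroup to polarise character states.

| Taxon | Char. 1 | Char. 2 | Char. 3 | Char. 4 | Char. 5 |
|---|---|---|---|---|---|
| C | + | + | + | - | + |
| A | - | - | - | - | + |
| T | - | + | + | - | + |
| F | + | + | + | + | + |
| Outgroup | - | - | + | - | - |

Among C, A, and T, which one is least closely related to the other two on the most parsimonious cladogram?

Character polarity is set by the outgroup: the derived state is whichever differs from the outgroup's state, so for Char. 3 the derived state is '-', and for the remaining characters it is '+'.
Char. 1: derived state '+' in C and F only — synapomorphy for {C, F}.
Char. 2: derived state '+' in C, F, and T only — synapomorphy for {C, F, T}.
Char. 3 (derived state '-') is unique to A (autapomorphy; uninformative for grouping).
Char. 4 (derived state '+') is unique to F (autapomorphy; uninformative for grouping).
Char. 5 (derived state '+') is shared by all ingroup taxa — unites the whole ingroup.
Most parsimonious ingroup topology: ((T,(C,F)),A).
T and C share a more recent common ancestor with each other than either does with A, so A is the least closely related of the three.

A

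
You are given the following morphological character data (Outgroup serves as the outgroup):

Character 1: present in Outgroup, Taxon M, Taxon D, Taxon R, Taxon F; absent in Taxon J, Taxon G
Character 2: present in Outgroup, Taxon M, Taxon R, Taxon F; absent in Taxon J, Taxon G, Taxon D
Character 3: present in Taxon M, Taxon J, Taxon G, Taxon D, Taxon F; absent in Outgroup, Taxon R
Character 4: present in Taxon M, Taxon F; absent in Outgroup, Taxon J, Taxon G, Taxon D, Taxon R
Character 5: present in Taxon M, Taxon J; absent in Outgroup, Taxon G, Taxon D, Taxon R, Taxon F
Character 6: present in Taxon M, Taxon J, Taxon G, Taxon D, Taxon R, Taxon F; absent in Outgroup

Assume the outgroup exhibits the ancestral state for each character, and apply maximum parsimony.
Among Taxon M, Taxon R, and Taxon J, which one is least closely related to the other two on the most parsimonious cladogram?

Character polarity is set by the outgroup: the derived state is whichever differs from the outgroup's state, so for Character 1, Character 2 the derived state is 'absent', and for the remaining characters it is 'present'.
Character 1: derived state 'absent' in Taxon G and Taxon J only — synapomorphy for {Taxon G, Taxon J}.
Character 2 (derived state 'absent') is shared by Taxon D, Taxon G, and Taxon J — a synapomorphy uniting that clade.
Character 3 (derived state 'present') is shared by Taxon D, Taxon F, Taxon G, Taxon J, and Taxon M — a synapomorphy uniting that clade.
Character 4: derived state 'present' in Taxon F and Taxon M only — synapomorphy for {Taxon F, Taxon M}.
Character 5 (state 'present') occurs in Taxon J and Taxon M but conflicts with the nesting implied by the other characters — most parsimoniously interpreted as homoplasy.
All ingroup taxa share the derived state 'present' for Character 6; it defines the ingroup but does not resolve relationships within it.
Most parsimonious ingroup topology: (((Taxon M,Taxon F),((Taxon J,Taxon G),Taxon D)),Taxon R).
Taxon M and Taxon J share a more recent common ancestor with each other than either does with Taxon R, so Taxon R is the least closely related of the three.

Taxon R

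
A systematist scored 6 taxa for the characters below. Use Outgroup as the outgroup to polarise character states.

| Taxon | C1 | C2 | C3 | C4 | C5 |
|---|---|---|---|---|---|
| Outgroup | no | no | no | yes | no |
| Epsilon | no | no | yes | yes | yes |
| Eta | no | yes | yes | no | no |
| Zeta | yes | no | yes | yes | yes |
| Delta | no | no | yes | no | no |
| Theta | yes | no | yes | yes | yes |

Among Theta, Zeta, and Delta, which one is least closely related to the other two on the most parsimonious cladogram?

Character polarity is set by the outgroup: the derived state is whichever differs from the outgroup's state, so for C4 the derived state is 'no', and for the remaining characters it is 'yes'.
C1 (derived state 'yes') is shared by Theta and Zeta — a synapomorphy uniting that clade.
C2 (derived state 'yes') is unique to Eta (autapomorphy; uninformative for grouping).
C3 (derived state 'yes') is shared by all ingroup taxa — unites the whole ingroup.
Only Delta and Eta show the derived state 'no' for C4, supporting them as a clade.
C5: derived state 'yes' in Epsilon, Theta, and Zeta only — synapomorphy for {Epsilon, Theta, Zeta}.
Most parsimonious ingroup topology: ((Epsilon,(Zeta,Theta)),(Eta,Delta)).
Theta and Zeta share a more recent common ancestor with each other than either does with Delta, so Delta is the least closely related of the three.

Delta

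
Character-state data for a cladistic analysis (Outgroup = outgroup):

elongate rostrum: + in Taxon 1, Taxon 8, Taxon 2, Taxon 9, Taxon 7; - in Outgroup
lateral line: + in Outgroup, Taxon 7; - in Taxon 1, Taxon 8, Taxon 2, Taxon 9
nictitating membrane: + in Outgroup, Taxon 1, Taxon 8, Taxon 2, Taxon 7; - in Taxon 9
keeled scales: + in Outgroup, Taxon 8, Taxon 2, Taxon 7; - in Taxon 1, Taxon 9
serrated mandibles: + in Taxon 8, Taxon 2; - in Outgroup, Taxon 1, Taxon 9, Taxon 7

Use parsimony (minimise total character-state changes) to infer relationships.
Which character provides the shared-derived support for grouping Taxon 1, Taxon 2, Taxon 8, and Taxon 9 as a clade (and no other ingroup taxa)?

Character polarity is set by the outgroup: the derived state is whichever differs from the outgroup's state, so for lateral line, nictitating membrane, keeled scales the derived state is '-', and for the remaining characters it is '+'.
All ingroup taxa share the derived state '+' for elongate rostrum; it defines the ingroup but does not resolve relationships within it.
Only Taxon 1, Taxon 2, Taxon 8, and Taxon 9 show the derived state '-' for lateral line, supporting them as a clade.
nictitating membrane (derived state '-') is unique to Taxon 9 (autapomorphy; uninformative for grouping).
keeled scales (derived state '-') is shared by Taxon 1 and Taxon 9 — a synapomorphy uniting that clade.
serrated mandibles: derived state '+' in Taxon 2 and Taxon 8 only — synapomorphy for {Taxon 2, Taxon 8}.
Most parsimonious ingroup topology: (((Taxon 1,Taxon 9),(Taxon 8,Taxon 2)),Taxon 7).
The clade {Taxon 1, Taxon 2, Taxon 8, Taxon 9} is supported by lateral line: its derived state '-' occurs in exactly those taxa and in no other taxon (including the outgroup).

lateral line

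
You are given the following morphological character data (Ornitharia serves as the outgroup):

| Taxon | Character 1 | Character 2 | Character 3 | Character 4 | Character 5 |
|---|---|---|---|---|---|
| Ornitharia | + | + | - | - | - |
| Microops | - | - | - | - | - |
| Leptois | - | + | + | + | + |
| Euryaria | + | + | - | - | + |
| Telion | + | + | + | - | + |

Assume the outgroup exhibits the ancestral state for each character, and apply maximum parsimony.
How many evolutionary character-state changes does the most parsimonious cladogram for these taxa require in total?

6

Character polarity is set by the outgroup: the derived state is whichever differs from the outgroup's state, so for Character 1, Character 2 the derived state is '-', and for the remaining characters it is '+'.
Character 1 (state '-') occurs in Leptois and Microops but conflicts with the nesting implied by the other characters — most parsimoniously interpreted as homoplasy.
Character 2 (derived state '-') is unique to Microops (autapomorphy; uninformative for grouping).
Only Leptois and Telion show the derived state '+' for Character 3, supporting them as a clade.
Character 4 (derived state '+') is unique to Leptois (autapomorphy; uninformative for grouping).
Character 5: derived state '+' in Euryaria, Leptois, and Telion only — synapomorphy for {Euryaria, Leptois, Telion}.
Most parsimonious ingroup topology: (Microops,((Leptois,Telion),Euryaria)).
Changes per character on this tree: Character 1: 2; Character 2: 1; Character 3: 1; Character 4: 1; Character 5: 1.
Total = 6.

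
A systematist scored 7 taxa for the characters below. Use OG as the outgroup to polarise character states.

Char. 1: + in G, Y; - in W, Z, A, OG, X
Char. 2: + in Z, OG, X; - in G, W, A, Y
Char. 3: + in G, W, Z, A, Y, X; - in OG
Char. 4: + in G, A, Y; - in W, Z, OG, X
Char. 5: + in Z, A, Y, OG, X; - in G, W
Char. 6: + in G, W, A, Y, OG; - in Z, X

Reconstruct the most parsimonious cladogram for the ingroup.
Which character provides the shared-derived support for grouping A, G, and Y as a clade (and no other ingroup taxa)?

Char. 4

Character polarity is set by the outgroup: the derived state is whichever differs from the outgroup's state, so for Char. 2, Char. 5, Char. 6 the derived state is '-', and for the remaining characters it is '+'.
Only G and Y show the derived state '+' for Char. 1, supporting them as a clade.
Char. 2: derived state '-' in A, G, W, and Y only — synapomorphy for {A, G, W, Y}.
All ingroup taxa share the derived state '+' for Char. 3; it defines the ingroup but does not resolve relationships within it.
Char. 4 (derived state '+') is shared by A, G, and Y — a synapomorphy uniting that clade.
Char. 5 (state '-') occurs in G and W but conflicts with the nesting implied by the other characters — most parsimoniously interpreted as homoplasy.
Char. 6: derived state '-' in X and Z only — synapomorphy for {X, Z}.
Most parsimonious ingroup topology: ((W,((G,Y),A)),(X,Z)).
The clade {A, G, Y} is supported by Char. 4: its derived state '+' occurs in exactly those taxa and in no other taxon (including the outgroup).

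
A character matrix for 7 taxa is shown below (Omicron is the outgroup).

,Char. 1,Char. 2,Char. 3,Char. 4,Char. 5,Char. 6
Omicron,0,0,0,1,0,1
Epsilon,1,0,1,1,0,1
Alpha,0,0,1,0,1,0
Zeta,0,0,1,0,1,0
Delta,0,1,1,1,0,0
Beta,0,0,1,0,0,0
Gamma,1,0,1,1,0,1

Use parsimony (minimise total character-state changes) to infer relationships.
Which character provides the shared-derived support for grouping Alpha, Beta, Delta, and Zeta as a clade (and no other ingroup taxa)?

Char. 6

Character polarity is set by the outgroup: the derived state is whichever differs from the outgroup's state, so for Char. 4, Char. 6 the derived state is '0', and for the remaining characters it is '1'.
Char. 1 (derived state '1') is shared by Epsilon and Gamma — a synapomorphy uniting that clade.
Char. 2 (derived state '1') is unique to Delta (autapomorphy; uninformative for grouping).
Char. 3 (derived state '1') is shared by all ingroup taxa — unites the whole ingroup.
Char. 4 (derived state '0') is shared by Alpha, Beta, and Zeta — a synapomorphy uniting that clade.
Char. 5 (derived state '1') is shared by Alpha and Zeta — a synapomorphy uniting that clade.
Only Alpha, Beta, Delta, and Zeta show the derived state '0' for Char. 6, supporting them as a clade.
Most parsimonious ingroup topology: ((((Alpha,Zeta),Beta),Delta),(Epsilon,Gamma)).
The clade {Alpha, Beta, Delta, Zeta} is supported by Char. 6: its derived state '0' occurs in exactly those taxa and in no other taxon (including the outgroup).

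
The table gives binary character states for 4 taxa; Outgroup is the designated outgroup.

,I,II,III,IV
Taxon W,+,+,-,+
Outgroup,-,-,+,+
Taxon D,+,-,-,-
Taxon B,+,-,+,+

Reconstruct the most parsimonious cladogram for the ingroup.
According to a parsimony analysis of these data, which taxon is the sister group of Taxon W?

Character polarity is set by the outgroup: the derived state is whichever differs from the outgroup's state, so for III, IV the derived state is '-', and for the remaining characters it is '+'.
I (derived state '+') is shared by all ingroup taxa — unites the whole ingroup.
II (derived state '+') is unique to Taxon W (autapomorphy; uninformative for grouping).
III (derived state '-') is shared by Taxon D and Taxon W — a synapomorphy uniting that clade.
IV (derived state '-') is unique to Taxon D (autapomorphy; uninformative for grouping).
Most parsimonious ingroup topology: (Taxon B,(Taxon D,Taxon W)).
Taxon W and Taxon D form a cherry on this tree, so they are sister taxa.

Taxon D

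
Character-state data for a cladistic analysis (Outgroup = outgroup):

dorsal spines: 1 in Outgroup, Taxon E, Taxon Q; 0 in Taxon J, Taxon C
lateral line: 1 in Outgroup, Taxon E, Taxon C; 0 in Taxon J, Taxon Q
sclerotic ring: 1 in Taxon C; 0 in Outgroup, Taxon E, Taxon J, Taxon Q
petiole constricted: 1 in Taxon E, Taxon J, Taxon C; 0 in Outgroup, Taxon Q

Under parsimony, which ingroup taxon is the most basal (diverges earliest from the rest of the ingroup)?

Taxon Q

Character polarity is set by the outgroup: the derived state is whichever differs from the outgroup's state, so for dorsal spines, lateral line the derived state is '0', and for the remaining characters it is '1'.
Only Taxon C and Taxon J show the derived state '0' for dorsal spines, supporting them as a clade.
lateral line groups Taxon J and Taxon Q, which is incompatible with the clades supported by the remaining characters; treating it as convergent (homoplasy) costs fewer steps than any alternative tree.
sclerotic ring: derived state '1' in Taxon C only — an autapomorphy, so it tells us nothing about relationships among taxa.
Only Taxon C, Taxon E, and Taxon J show the derived state '1' for petiole constricted, supporting them as a clade.
Most parsimonious ingroup topology: (((Taxon C,Taxon J),Taxon E),Taxon Q).
Taxon Q is sister to the clade containing all other ingroup taxa, so it is the earliest-diverging (most basal) ingroup lineage.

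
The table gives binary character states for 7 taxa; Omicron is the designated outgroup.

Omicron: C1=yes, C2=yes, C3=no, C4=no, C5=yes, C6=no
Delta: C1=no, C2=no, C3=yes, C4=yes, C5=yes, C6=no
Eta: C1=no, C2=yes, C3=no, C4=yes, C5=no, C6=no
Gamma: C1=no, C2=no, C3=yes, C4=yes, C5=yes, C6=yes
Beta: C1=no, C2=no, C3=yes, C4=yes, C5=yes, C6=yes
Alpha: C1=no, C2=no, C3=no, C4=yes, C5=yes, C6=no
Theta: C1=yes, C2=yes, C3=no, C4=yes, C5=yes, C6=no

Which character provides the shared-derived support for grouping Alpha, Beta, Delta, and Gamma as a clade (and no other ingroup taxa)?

C2

Character polarity is set by the outgroup: the derived state is whichever differs from the outgroup's state, so for C1, C2, C5 the derived state is 'no', and for the remaining characters it is 'yes'.
Only Alpha, Beta, Delta, Eta, and Gamma show the derived state 'no' for C1, supporting them as a clade.
Only Alpha, Beta, Delta, and Gamma show the derived state 'no' for C2, supporting them as a clade.
C3: derived state 'yes' in Beta, Delta, and Gamma only — synapomorphy for {Beta, Delta, Gamma}.
C4 (derived state 'yes') is shared by all ingroup taxa — unites the whole ingroup.
C5: derived state 'no' in Eta only — an autapomorphy, so it tells us nothing about relationships among taxa.
C6: derived state 'yes' in Beta and Gamma only — synapomorphy for {Beta, Gamma}.
Most parsimonious ingroup topology: ((((Delta,(Gamma,Beta)),Alpha),Eta),Theta).
The clade {Alpha, Beta, Delta, Gamma} is supported by C2: its derived state 'no' occurs in exactly those taxa and in no other taxon (including the outgroup).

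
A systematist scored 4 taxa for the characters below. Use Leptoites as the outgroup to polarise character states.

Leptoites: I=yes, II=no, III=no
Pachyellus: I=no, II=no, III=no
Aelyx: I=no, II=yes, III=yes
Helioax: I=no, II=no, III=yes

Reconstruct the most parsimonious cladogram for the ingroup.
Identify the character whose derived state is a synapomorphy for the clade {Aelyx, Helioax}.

Character polarity is set by the outgroup: the derived state is whichever differs from the outgroup's state, so for I the derived state is 'no', and for the remaining characters it is 'yes'.
I (derived state 'no') is shared by all ingroup taxa — unites the whole ingroup.
II (derived state 'yes') is unique to Aelyx (autapomorphy; uninformative for grouping).
III: derived state 'yes' in Aelyx and Helioax only — synapomorphy for {Aelyx, Helioax}.
Most parsimonious ingroup topology: (Pachyellus,(Aelyx,Helioax)).
The clade {Aelyx, Helioax} is supported by III: its derived state 'yes' occurs in exactly those taxa and in no other taxon (including the outgroup).

III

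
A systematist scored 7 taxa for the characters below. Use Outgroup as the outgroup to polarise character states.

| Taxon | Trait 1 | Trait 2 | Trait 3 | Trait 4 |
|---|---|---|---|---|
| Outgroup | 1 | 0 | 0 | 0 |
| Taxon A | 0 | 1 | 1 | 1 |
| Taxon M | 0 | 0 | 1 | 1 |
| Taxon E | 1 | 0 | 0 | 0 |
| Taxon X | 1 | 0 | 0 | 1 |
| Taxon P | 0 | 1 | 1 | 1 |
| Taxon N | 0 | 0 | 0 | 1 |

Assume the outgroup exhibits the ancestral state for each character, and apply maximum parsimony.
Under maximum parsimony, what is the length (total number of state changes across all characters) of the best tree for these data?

Character polarity is set by the outgroup: the derived state is whichever differs from the outgroup's state, so for Trait 1 the derived state is '0', and for the remaining characters it is '1'.
Only Taxon A, Taxon M, Taxon N, and Taxon P show the derived state '0' for Trait 1, supporting them as a clade.
Trait 2: derived state '1' in Taxon A and Taxon P only — synapomorphy for {Taxon A, Taxon P}.
Trait 3 (derived state '1') is shared by Taxon A, Taxon M, and Taxon P — a synapomorphy uniting that clade.
Only Taxon A, Taxon M, Taxon N, Taxon P, and Taxon X show the derived state '1' for Trait 4, supporting them as a clade.
Most parsimonious ingroup topology: (((((Taxon A,Taxon P),Taxon M),Taxon N),Taxon X),Taxon E).
Changes per character on this tree: Trait 1: 1; Trait 2: 1; Trait 3: 1; Trait 4: 1.
Total = 4.

4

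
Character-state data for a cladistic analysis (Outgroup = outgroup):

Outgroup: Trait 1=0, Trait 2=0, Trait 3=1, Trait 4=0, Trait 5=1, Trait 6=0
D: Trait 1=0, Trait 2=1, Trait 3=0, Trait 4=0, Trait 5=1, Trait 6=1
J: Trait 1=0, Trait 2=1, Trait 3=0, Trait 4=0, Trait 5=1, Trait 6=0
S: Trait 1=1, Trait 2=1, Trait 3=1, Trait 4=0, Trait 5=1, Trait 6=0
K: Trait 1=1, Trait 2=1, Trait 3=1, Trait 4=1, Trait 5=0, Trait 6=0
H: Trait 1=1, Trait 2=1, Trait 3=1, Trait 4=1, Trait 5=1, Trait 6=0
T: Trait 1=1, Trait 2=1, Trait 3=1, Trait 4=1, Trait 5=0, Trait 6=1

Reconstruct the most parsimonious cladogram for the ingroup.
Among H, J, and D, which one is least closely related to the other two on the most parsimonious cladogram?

Character polarity is set by the outgroup: the derived state is whichever differs from the outgroup's state, so for Trait 3, Trait 5 the derived state is '0', and for the remaining characters it is '1'.
Trait 1 (derived state '1') is shared by H, K, S, and T — a synapomorphy uniting that clade.
Trait 2 (derived state '1') is shared by all ingroup taxa — unites the whole ingroup.
Trait 3 (derived state '0') is shared by D and J — a synapomorphy uniting that clade.
Trait 4: derived state '1' in H, K, and T only — synapomorphy for {H, K, T}.
Only K and T show the derived state '0' for Trait 5, supporting them as a clade.
Trait 6 groups D and T, which is incompatible with the clades supported by the remaining characters; treating it as convergent (homoplasy) costs fewer steps than any alternative tree.
Most parsimonious ingroup topology: ((D,J),(S,((K,T),H))).
D and J share a more recent common ancestor with each other than either does with H, so H is the least closely related of the three.

H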